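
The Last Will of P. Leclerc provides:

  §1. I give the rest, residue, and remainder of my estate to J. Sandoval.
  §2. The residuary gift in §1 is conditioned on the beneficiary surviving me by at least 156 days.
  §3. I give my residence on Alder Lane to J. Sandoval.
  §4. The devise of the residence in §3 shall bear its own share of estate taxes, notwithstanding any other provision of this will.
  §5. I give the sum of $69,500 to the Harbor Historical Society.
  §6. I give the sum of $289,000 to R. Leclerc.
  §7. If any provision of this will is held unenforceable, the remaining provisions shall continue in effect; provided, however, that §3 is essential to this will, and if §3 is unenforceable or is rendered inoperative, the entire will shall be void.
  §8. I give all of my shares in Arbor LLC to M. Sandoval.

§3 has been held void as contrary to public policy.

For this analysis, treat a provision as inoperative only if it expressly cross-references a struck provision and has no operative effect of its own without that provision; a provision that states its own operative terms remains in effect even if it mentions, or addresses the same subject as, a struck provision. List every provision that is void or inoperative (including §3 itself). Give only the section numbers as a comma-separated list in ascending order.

§3 is struck. §4 has no operative effect of its own apart from §3 and is therefore inoperative. §7 makes §3 an essential term, and §3 is the provision held invalid; under §7, the entire will is therefore void. No provision of the will survives.

1, 2, 3, 4, 5, 6, 7, 8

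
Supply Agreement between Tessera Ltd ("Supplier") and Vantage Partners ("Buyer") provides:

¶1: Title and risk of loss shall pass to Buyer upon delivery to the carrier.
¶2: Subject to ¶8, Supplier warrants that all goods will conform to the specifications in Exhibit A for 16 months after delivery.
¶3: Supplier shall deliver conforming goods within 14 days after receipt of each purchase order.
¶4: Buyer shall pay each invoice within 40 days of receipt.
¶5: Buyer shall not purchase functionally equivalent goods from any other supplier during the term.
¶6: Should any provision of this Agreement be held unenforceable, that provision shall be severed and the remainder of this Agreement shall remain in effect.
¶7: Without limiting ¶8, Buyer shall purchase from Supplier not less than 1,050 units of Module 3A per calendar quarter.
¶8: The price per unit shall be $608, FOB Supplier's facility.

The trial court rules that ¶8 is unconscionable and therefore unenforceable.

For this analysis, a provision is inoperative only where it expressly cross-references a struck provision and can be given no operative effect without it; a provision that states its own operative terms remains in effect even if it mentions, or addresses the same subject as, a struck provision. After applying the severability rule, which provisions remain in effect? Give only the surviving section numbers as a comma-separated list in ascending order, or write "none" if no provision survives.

¶8 is struck. ¶7 mentions ¶8 but its own obligation stands independently of ¶8, so ¶7 is not affected. Although ¶2 refers to ¶8, its operative terms do not depend on ¶8, so it remains in effect. Nothing else in the Agreement is defined by reference to ¶8. ¶6 is a severability clause and preserves every provision that can still be given independent effect. The provisions still in force are ¶1, ¶2, ¶3, ¶4, ¶5, ¶6, and ¶7.

1, 2, 3, 4, 5, 6, 7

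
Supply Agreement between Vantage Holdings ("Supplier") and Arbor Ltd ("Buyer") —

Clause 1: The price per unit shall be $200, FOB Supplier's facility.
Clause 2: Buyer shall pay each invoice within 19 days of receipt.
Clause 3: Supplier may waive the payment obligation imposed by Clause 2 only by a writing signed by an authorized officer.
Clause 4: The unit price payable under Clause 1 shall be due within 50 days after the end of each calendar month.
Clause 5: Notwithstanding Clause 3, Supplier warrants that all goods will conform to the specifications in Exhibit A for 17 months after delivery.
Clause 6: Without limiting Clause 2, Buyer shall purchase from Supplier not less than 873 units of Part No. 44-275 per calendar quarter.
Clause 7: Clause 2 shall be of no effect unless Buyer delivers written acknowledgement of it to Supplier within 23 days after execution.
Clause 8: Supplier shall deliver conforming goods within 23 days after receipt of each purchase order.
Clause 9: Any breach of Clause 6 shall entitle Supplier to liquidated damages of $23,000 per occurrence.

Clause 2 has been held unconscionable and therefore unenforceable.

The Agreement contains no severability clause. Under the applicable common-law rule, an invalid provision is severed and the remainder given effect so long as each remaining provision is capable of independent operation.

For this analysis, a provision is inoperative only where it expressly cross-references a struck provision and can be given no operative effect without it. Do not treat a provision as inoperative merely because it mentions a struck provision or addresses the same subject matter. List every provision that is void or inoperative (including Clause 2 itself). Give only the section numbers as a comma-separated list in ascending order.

Clause 2 is struck. The only function of Clause 3 is the waiver condition for Clause 2, so it cannot stand once Clause 2 is removed. Clause 7 has no operative effect of its own apart from Clause 2 and is therefore inoperative. Clause 5 mentions Clause 3 but its own obligation stands independently of Clause 3, so Clause 5 is not affected. Although Clause 6 refers to Clause 2, its operative terms do not depend on Clause 2, so it remains in effect. Under the stated default rule, only provisions that cannot operate independently fall away; the rest are enforced. That leaves Clause 1, Clause 4, Clause 5, Clause 6, Clause 8, and Clause 9 in effect.

2, 3, 7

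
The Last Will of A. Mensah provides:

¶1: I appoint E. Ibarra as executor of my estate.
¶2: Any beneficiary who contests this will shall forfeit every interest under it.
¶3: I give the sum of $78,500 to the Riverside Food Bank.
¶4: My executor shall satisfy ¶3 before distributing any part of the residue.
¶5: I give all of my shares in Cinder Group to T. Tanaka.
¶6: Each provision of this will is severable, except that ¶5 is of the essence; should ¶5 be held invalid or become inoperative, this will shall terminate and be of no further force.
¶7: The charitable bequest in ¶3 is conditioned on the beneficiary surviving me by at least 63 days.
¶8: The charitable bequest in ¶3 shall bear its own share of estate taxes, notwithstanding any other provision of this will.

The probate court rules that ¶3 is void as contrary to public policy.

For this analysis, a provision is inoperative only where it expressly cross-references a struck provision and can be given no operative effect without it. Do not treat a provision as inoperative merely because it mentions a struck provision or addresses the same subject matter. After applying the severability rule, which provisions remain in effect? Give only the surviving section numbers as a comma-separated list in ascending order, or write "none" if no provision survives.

1, 2, 5, 6

¶3 is struck. ¶4 merely fixes the priority direction for ¶3; with ¶3 gone it has nothing to operate on and falls away. ¶7 has no operative effect of its own apart from ¶3 and is therefore inoperative. ¶8 merely fixes the tax charge on ¶3; with ¶3 gone it has nothing to operate on and falls away. ¶6 makes ¶5 an essential term, but ¶5 is unaffected, so the severability proviso in ¶6 preserves the remaining provisions. The provisions still in force are ¶1, ¶2, ¶5, and ¶6.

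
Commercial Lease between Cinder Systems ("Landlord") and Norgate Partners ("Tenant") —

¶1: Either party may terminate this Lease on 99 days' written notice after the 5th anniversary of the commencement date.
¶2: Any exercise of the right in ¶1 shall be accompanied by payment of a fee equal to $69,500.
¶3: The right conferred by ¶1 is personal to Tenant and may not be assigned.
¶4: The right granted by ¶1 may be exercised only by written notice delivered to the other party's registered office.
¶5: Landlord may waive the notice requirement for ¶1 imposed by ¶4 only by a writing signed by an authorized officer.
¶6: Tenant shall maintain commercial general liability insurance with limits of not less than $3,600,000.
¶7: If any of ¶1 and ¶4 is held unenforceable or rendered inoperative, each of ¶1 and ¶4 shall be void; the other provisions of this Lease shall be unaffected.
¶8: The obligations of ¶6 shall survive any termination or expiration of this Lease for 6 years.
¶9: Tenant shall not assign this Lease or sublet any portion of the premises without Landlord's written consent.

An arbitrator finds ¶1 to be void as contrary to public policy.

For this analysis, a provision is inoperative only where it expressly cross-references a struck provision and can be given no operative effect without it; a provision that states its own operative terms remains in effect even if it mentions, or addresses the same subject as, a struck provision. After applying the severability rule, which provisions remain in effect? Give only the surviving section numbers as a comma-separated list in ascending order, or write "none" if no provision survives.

¶1 is struck. ¶2 operates only by reference to ¶1, so it falls with ¶1. The only function of ¶3 is the non-assignment of ¶1, so it cannot stand once ¶1 is removed. ¶4 operates only by reference to ¶1, so it falls with ¶1. ¶5 has no operative effect of its own apart from ¶4 and is therefore inoperative. ¶7 declares ¶1 and ¶4 mutually dependent; since one of them has fallen, all of them are of no effect. The remainder continues in force under ¶7. That leaves ¶6, ¶7, ¶8, and ¶9 in effect.

6, 7, 8, 9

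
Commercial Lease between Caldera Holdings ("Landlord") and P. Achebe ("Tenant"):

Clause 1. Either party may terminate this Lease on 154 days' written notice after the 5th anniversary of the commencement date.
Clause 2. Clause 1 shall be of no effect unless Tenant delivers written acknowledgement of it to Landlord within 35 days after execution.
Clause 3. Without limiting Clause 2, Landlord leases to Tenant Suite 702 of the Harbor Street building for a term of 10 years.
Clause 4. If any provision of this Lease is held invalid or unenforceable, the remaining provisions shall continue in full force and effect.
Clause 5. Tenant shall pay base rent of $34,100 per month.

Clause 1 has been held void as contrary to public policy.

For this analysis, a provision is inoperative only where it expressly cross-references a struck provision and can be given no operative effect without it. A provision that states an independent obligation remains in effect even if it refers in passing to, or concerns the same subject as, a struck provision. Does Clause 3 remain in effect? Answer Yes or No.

Clause 1 is struck. Clause 2 merely fixes the acknowledgement condition for Clause 1; with Clause 1 gone it has nothing to operate on and falls away. Although Clause 3 refers to Clause 2, its operative terms do not depend on Clause 2, so it remains in effect. Clause 4 is a severability clause and preserves every provision that can still be given independent effect. Clause 3, Clause 4, and Clause 5 remain in effect. Clause 3 is among the surviving provisions, so the answer is yes.

Yes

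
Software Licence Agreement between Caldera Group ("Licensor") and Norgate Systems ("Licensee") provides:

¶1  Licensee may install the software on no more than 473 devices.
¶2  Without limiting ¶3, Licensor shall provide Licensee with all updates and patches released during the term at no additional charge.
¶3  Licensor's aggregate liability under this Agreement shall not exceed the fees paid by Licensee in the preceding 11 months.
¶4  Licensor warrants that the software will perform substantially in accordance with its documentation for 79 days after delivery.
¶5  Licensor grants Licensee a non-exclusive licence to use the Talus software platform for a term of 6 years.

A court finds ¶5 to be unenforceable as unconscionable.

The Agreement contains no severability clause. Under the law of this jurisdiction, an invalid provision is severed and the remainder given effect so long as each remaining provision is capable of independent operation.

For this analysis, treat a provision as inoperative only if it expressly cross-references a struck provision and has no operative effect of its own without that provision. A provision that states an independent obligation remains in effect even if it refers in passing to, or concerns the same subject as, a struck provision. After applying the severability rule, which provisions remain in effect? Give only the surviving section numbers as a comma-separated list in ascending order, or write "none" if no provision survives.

1, 2, 3, 4

¶5 is struck. Nothing else in the Agreement is defined by reference to ¶5. With no severability clause, the stated default rule severs what cannot stand and enforces each remaining provision that can operate on its own. That leaves ¶1, ¶2, ¶3, and ¶4 in effect.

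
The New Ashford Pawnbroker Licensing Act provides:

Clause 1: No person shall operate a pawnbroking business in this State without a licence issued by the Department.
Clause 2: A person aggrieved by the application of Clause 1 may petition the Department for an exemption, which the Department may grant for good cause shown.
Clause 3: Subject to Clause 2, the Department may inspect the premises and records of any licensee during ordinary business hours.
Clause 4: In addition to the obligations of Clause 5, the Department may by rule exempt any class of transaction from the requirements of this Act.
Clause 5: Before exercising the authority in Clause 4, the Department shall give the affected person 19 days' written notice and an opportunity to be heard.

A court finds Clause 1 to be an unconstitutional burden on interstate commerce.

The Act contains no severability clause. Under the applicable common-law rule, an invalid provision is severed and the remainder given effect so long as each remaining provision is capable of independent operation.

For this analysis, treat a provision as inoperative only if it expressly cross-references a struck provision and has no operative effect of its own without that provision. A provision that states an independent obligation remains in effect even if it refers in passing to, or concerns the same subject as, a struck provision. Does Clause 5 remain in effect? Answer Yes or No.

Yes

Clause 1 is struck. The only function of Clause 2 is the exemption procedure for Clause 1, so it cannot stand once Clause 1 is removed. Clause 3 mentions Clause 2 but its own obligation stands independently of Clause 2, so Clause 3 is not affected. With no severability clause, the stated default rule severs what cannot stand and enforces each remaining provision that can operate on its own. Clause 3, Clause 4, and Clause 5 remain in effect. Clause 5 is among the surviving provisions, so the answer is yes.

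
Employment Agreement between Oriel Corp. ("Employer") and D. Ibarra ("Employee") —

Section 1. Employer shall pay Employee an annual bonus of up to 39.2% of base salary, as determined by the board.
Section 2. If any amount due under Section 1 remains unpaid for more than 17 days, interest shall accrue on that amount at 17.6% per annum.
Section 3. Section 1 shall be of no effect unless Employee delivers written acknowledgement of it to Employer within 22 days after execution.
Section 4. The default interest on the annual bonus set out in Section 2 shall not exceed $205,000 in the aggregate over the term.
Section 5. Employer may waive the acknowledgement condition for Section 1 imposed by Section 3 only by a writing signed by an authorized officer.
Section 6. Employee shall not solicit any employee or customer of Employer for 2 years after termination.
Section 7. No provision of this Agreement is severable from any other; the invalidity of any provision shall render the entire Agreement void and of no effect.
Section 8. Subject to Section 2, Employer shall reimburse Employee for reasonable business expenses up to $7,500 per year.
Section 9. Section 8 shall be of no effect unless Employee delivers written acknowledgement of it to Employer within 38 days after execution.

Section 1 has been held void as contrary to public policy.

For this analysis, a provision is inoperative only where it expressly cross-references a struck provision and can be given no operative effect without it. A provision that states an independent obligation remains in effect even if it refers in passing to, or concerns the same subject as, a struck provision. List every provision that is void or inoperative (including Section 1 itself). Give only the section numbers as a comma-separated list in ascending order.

1, 2, 3, 4, 5, 6, 7, 8, 9

Section 1 is struck. The whole of Section 2 is the default interest on the annual bonus, defined by reference to Section 1, so Section 2 cannot stand once Section 1 is removed. Section 3 merely fixes the acknowledgement condition for Section 1; with Section 1 gone it has nothing to operate on and falls away. Section 4 operates only by reference to Section 2, so it falls with Section 2. Section 5 operates only by reference to Section 3, so it falls with Section 3. Section 7 provides that the Agreement is not severable, so the invalidity of any one provision voids the entire Agreement. No provision of the Agreement survives.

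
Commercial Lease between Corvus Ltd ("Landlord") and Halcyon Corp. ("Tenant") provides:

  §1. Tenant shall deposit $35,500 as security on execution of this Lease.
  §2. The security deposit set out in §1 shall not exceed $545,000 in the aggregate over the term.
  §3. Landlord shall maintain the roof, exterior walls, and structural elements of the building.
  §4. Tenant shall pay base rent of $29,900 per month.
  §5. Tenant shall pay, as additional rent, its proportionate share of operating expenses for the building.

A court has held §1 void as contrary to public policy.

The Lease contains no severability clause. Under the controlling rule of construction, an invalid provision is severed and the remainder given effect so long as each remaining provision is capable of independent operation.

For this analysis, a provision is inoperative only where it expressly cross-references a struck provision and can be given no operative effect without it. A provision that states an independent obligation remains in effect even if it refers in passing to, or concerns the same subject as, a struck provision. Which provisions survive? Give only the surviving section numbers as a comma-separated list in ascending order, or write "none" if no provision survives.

§1 is struck. §2 operates only by reference to §1, so it falls with §1. With no severability clause, the stated default rule severs what cannot stand and enforces each remaining provision that can operate on its own. The provisions still in force are §3, §4, and §5.

3, 4, 5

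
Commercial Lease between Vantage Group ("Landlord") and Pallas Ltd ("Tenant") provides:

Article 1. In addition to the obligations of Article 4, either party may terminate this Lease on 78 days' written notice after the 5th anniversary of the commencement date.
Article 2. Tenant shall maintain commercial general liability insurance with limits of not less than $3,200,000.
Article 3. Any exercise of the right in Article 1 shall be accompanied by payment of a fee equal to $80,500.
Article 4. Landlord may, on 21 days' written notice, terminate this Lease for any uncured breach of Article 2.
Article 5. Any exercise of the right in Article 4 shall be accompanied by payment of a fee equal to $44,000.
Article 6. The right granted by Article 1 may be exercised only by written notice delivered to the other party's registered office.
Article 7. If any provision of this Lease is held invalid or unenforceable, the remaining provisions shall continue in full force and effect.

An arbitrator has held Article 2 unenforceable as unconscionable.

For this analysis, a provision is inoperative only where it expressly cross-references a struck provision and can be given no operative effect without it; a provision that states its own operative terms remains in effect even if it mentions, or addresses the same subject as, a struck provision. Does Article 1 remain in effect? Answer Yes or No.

Yes

Article 2 is struck. Article 4 operates only by reference to Article 2, so it falls with Article 2. Article 5 operates only by reference to Article 4, so it falls with Article 4. Article 1 mentions Article 4 but its own obligation stands independently of Article 4, so Article 1 is not affected. Under the severability clause in Article 7, the remaining provisions continue in force. That leaves Article 1, Article 3, Article 6, and Article 7 in effect. Article 1 is among the surviving provisions, so the answer is yes.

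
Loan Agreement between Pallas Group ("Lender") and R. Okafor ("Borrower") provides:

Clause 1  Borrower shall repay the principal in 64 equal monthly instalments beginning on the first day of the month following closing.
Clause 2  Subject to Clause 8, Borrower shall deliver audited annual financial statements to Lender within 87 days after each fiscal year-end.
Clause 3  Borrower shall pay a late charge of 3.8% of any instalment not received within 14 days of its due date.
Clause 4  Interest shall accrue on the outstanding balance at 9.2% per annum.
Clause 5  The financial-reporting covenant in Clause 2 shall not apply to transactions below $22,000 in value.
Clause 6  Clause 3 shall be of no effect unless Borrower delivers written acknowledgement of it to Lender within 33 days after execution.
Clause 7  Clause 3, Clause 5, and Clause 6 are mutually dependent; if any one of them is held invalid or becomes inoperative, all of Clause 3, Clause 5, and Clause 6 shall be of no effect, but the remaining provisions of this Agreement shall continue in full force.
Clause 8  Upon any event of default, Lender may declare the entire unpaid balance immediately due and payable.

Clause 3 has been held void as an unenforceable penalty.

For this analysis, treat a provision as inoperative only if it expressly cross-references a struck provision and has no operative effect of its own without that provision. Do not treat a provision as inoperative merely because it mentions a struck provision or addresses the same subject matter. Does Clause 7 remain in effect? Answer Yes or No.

Yes

Clause 3 is struck. Clause 6 merely fixes the acknowledgement condition for Clause 3; with Clause 3 gone it has nothing to operate on and falls away. Clause 7 declares Clause 3, Clause 5, and Clause 6 mutually dependent; since one of them has fallen, all of them are of no effect. That brings down Clause 5 as well. The remainder continues in force under Clause 7. The provisions still in force are Clause 1, Clause 2, Clause 4, Clause 7, and Clause 8. Clause 7 is among the surviving provisions, so the answer is yes.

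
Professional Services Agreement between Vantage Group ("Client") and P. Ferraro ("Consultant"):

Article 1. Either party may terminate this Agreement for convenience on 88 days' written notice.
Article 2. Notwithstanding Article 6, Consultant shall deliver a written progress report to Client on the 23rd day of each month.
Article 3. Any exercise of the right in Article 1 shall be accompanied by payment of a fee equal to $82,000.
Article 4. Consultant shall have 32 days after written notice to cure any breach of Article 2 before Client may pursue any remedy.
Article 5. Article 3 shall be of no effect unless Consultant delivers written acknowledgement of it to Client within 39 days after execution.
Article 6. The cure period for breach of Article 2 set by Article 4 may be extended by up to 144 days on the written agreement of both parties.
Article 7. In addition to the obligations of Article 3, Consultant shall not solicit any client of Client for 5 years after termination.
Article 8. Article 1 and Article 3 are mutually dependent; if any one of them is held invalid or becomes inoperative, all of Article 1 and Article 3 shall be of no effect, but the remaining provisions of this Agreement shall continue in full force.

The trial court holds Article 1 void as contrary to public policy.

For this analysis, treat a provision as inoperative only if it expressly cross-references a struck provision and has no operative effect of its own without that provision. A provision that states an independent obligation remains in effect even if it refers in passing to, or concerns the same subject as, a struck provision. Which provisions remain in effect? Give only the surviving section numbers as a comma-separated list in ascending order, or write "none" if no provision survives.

Article 1 is struck. The only function of Article 3 is the exercise fee for Article 1, so it cannot stand once Article 1 is removed. Article 5 operates only by reference to Article 3, so it falls with Article 3. Although Article 7 refers to Article 3, its operative terms do not depend on Article 3, so it remains in effect. Article 8 declares Article 1 and Article 3 mutually dependent; since one of them has fallen, all of them are of no effect. The remainder continues in force under Article 8. That leaves Article 2, Article 4, Article 6, Article 7, and Article 8 in effect.

2, 4, 6, 7, 8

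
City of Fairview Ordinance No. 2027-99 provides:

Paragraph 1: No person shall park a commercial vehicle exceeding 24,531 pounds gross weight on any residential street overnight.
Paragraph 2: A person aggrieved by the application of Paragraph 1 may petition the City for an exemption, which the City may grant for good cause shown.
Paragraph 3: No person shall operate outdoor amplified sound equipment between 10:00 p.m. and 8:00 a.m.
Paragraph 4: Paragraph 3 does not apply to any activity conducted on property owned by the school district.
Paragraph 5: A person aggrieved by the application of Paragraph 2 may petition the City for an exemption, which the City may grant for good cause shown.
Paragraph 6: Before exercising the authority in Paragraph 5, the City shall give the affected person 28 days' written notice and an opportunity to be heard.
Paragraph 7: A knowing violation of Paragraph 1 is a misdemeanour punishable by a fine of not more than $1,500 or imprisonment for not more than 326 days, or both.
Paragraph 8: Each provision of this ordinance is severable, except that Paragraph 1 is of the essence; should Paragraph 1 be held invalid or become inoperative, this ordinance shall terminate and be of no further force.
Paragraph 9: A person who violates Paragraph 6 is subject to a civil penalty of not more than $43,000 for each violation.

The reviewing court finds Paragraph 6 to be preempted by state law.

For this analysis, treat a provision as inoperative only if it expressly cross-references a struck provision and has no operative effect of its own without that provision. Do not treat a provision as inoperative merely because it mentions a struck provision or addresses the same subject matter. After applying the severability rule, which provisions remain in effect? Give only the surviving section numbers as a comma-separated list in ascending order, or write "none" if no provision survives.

1, 2, 3, 4, 5, 7, 8

Paragraph 6 is struck. Paragraph 9 has no operative effect of its own apart from Paragraph 6 and is therefore inoperative. Paragraph 8 makes Paragraph 1 an essential term, but Paragraph 1 is unaffected, so the severability proviso in Paragraph 8 preserves the remaining provisions. The provisions still in force are Paragraph 1, Paragraph 2, Paragraph 3, Paragraph 4, Paragraph 5, Paragraph 7, and Paragraph 8.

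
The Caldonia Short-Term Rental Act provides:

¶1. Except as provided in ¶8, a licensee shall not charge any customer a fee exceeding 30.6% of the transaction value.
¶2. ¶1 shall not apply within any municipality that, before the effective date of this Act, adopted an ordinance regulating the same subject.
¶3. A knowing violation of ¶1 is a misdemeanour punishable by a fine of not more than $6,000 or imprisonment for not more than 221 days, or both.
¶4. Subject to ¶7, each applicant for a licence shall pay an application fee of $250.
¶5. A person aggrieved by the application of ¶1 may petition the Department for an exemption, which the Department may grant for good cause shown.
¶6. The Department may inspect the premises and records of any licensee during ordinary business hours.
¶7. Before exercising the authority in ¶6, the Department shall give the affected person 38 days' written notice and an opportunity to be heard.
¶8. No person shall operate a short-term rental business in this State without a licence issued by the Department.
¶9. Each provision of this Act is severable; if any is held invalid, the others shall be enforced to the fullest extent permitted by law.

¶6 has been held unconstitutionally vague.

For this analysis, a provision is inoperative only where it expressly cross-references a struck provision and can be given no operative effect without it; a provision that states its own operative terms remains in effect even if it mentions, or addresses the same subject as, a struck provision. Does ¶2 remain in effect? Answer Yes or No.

Yes

¶6 is struck. ¶7 has no operative effect of its own apart from ¶6 and is therefore inoperative. ¶4 mentions ¶7 but its own obligation stands independently of ¶7, so ¶4 is not affected. Under the severability clause in ¶9, the remaining provisions continue in force. The provisions still in force are ¶1, ¶2, ¶3, ¶4, ¶5, ¶8, and ¶9. ¶2 is among the surviving provisions, so the answer is yes.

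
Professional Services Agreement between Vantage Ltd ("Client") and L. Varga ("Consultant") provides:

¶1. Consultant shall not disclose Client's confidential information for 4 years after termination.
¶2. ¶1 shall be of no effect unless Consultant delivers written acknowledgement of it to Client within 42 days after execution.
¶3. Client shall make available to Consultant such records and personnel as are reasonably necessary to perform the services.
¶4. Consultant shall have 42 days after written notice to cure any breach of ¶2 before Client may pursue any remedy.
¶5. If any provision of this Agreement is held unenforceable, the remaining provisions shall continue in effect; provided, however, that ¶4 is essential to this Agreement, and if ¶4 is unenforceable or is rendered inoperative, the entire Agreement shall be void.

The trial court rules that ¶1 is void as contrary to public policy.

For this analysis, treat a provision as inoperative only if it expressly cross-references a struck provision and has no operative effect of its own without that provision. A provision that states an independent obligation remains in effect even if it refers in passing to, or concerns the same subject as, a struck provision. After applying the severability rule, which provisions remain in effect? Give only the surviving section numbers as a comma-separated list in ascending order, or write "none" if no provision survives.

none

¶1 is struck. ¶2 has no operative effect of its own apart from ¶1 and is therefore inoperative. ¶4 has no operative effect of its own apart from ¶2 and is therefore inoperative. ¶5 makes ¶4 an essential term, and ¶4 has been rendered inoperative by the cascade; under ¶5, the entire Agreement is therefore void. No provision of the Agreement survives.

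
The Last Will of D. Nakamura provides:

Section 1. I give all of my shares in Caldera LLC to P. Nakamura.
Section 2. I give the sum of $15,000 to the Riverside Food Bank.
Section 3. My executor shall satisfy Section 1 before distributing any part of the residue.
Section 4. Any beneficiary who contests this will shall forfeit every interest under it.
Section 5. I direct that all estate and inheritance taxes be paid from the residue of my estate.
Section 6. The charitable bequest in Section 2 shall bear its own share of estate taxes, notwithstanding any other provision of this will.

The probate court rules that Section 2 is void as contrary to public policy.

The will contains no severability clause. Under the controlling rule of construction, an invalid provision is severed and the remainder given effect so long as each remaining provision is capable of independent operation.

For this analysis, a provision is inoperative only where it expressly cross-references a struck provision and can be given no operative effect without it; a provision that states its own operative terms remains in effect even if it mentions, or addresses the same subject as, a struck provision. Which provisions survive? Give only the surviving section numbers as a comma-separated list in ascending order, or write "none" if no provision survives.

Section 2 is struck. Section 6 operates only by reference to Section 2, so it falls with Section 2. With no severability clause, the stated default rule severs what cannot stand and enforces each remaining provision that can operate on its own. That leaves Section 1, Section 3, Section 4, and Section 5 in effect.

1, 3, 4, 5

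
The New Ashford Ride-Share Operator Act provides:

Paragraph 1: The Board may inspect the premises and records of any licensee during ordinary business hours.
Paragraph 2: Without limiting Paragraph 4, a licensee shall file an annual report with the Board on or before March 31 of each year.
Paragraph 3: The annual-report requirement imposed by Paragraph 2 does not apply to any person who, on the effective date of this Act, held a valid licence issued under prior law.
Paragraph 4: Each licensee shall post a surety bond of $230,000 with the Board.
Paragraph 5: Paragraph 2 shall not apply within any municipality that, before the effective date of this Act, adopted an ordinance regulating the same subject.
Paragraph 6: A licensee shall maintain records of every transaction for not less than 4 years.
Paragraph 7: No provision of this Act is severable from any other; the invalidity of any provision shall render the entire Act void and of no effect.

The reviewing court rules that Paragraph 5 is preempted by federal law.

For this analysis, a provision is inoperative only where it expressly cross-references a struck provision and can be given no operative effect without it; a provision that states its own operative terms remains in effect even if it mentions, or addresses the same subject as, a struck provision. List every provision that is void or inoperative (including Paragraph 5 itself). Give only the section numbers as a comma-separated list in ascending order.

1, 2, 3, 4, 5, 6, 7

Paragraph 5 is struck. Nothing else in the Act is defined by reference to Paragraph 5. Paragraph 7 provides that the Act is not severable, so the invalidity of any one provision voids the entire Act. No provision of the Act survives.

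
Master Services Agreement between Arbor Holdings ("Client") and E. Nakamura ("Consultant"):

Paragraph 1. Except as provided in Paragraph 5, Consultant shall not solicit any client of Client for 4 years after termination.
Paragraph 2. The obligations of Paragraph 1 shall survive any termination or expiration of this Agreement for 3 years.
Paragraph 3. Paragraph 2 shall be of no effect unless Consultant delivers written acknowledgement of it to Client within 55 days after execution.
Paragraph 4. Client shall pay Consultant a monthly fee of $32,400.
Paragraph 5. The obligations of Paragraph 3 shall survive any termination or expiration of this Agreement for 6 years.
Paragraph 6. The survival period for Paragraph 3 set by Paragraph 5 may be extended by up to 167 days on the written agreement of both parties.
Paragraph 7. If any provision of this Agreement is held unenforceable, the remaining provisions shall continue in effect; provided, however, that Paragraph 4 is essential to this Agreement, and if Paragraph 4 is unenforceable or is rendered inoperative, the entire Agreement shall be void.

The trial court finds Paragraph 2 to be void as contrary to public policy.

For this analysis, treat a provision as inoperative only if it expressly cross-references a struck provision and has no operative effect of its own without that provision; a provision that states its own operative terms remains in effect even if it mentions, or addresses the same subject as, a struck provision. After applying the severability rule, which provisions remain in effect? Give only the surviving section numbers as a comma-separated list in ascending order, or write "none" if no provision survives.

1, 4, 7

Paragraph 2 is struck. Paragraph 3 merely fixes the acknowledgement condition for Paragraph 2; with Paragraph 2 gone it has nothing to operate on and falls away. Paragraph 5 merely fixes the survival period for Paragraph 3; with Paragraph 3 gone it has nothing to operate on and falls away. Paragraph 6 does nothing except set the extension of the survival period for Paragraph 3 by reference to Paragraph 5; with Paragraph 5 gone it has no independent effect and is inoperative. Paragraph 1 mentions Paragraph 5 but its own obligation stands independently of Paragraph 5, so Paragraph 1 is not affected. Paragraph 7 makes Paragraph 4 an essential term, but Paragraph 4 is unaffected, so the severability proviso in Paragraph 7 preserves the remaining provisions. The provisions still in force are Paragraph 1, Paragraph 4, and Paragraph 7.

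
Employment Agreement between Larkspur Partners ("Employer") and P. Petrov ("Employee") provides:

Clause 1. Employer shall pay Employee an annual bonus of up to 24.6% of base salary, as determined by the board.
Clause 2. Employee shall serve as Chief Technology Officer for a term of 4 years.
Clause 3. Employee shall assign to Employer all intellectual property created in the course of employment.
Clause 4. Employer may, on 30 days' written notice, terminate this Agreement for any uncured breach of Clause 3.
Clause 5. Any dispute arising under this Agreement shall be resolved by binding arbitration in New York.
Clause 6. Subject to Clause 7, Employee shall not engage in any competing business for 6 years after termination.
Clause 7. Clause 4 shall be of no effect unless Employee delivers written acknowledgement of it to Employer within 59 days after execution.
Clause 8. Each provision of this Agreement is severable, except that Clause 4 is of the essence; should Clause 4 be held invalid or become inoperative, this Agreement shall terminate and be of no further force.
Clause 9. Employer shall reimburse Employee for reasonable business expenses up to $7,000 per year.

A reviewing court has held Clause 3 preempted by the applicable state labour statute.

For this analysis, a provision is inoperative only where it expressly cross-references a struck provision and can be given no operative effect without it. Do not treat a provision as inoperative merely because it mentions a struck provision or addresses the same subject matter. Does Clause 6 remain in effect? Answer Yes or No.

Clause 3 is struck. Clause 4 merely fixes the termination right for breach of Clause 3; with Clause 3 gone it has nothing to operate on and falls away. The only function of Clause 7 is the acknowledgement condition for Clause 4, so it cannot stand once Clause 4 is removed. Clause 8 makes Clause 4 an essential term, and Clause 4 has been rendered inoperative by the cascade; under Clause 8, the entire Agreement is therefore void. No provision of the Agreement survives. Clause 6 is among the inoperative provisions, so the answer is no.

No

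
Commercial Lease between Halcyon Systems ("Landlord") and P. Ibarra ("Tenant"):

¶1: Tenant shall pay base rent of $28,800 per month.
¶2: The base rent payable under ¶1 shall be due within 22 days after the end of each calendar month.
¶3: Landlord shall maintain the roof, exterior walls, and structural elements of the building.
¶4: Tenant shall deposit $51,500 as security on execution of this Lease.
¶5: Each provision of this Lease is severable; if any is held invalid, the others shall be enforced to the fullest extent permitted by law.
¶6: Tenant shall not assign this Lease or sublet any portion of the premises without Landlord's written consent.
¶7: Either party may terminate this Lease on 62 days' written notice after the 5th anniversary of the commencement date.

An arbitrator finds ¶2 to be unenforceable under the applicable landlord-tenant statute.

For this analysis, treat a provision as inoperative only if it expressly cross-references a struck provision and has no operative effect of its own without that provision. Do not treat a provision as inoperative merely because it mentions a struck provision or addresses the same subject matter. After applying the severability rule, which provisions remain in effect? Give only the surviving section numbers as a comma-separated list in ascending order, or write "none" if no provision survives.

1, 3, 4, 5, 6, 7

¶2 is struck. No other provision's operative terms depend on ¶2. ¶5 is a severability clause and preserves every provision that can still be given independent effect. The provisions still in force are ¶1, ¶3, ¶4, ¶5, ¶6, and ¶7.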